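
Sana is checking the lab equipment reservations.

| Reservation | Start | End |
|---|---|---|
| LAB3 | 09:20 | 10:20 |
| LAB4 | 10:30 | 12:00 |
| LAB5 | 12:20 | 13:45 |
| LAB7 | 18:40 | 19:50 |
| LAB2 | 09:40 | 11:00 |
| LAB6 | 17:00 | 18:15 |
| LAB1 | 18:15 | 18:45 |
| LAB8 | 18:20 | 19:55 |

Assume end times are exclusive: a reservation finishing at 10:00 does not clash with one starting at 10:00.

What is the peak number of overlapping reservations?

3

Sort all start/end points and keep a running count:
09:20 start LAB3 → 1
09:40 start LAB2 → 2
10:20 end LAB3 → 1
10:30 start LAB4 → 2
11:00 end LAB2 → 1
12:00 end LAB4 → 0
12:20 start LAB5 → 1
13:45 end LAB5 → 0
17:00 start LAB6 → 1
18:15 end LAB6 → 0
18:15 start LAB1 → 1
18:20 start LAB8 → 2
18:40 start LAB7 → 3
18:45 end LAB1 → 2
19:50 end LAB7 → 1
19:55 end LAB8 → 0
Peak is 3, at 18:40 (LAB1, LAB7, LAB8).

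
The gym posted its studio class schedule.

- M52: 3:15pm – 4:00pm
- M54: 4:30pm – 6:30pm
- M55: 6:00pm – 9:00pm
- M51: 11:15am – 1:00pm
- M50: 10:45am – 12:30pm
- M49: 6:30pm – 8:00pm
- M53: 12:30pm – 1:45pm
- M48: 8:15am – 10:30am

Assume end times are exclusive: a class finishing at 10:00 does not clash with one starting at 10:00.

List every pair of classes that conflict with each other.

Two intervals overlap when each starts before the other ends.
Sorted by start: M48, M50, M51, M53, M52, M54, M55, M49.
M50 starts after M48 ends, so nothing later overlaps M48 either.
M51 starts before M50 ends → M50 and M51 overlap.
M53 starts exactly when M50 ends (back-to-back, no overlap), so nothing later overlaps M50 either.
M53 starts before M51 ends → M51 and M53 overlap.
M52 starts after M51 ends, so nothing later overlaps M51 either.
M52 starts after M53 ends, so nothing later overlaps M53 either.
M54 starts after M52 ends, so nothing later overlaps M52 either.
M55 starts before M54 ends → M54 and M55 overlap.
M49 starts exactly when M54 ends (back-to-back, no overlap).
M49 starts before M55 ends → M55 and M49 overlap.

M49 & M55, M50 & M51, M51 & M53, M54 & M55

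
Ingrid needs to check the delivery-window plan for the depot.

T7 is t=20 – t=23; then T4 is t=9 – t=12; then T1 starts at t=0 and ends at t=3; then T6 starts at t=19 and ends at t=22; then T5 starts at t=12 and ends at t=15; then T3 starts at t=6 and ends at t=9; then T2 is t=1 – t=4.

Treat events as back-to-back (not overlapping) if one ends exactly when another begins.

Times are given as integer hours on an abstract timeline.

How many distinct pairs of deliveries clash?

2

Sorted by start: T1, T2, T3, T4, T5, T6, T7.
T2 starts before T1 ends → T1 and T2 overlap.
T3 starts after T1 ends — done with T1.
T3 starts after T2 ends — done with T2.
T4 starts exactly when T3 ends (back-to-back, no overlap) — done with T3.
T5 starts exactly when T4 ends (back-to-back, no overlap) — done with T4.
T6 starts after T5 ends — done with T5.
T7 starts before T6 ends → T6 and T7 overlap.
Overlapping pairs: T1 & T2, T6 & T7 — 2 in total.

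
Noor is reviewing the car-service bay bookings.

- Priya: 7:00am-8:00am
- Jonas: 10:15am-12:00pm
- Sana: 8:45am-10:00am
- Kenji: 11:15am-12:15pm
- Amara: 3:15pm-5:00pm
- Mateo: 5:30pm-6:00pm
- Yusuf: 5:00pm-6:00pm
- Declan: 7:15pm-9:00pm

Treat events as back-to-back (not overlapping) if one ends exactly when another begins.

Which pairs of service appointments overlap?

Jonas & Kenji, Mateo & Yusuf

Sorted by start: Priya, Sana, Jonas, Kenji, Amara, Yusuf, Mateo, Declan.
Sana starts after Priya ends — done with Priya.
Jonas starts after Sana ends — done with Sana.
Kenji starts before Jonas ends → Jonas and Kenji overlap.
Amara starts after Jonas ends — done with Jonas.
Amara starts after Kenji ends — done with Kenji.
Yusuf starts exactly when Amara ends (back-to-back, no overlap) — done with Amara.
Mateo starts before Yusuf ends → Yusuf and Mateo overlap.
Declan starts after Yusuf ends.
Declan starts after Mateo ends.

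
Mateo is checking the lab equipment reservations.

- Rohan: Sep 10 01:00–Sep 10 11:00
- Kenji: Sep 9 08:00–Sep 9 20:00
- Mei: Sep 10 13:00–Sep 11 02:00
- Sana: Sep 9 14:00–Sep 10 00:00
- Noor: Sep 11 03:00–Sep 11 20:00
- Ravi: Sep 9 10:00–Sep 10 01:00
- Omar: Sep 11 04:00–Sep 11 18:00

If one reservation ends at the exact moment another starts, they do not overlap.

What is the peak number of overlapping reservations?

3

Walk through starts and ends in time order (an end at T is processed before a start at T):
Sep 9 08:00 start Kenji → 1
Sep 9 10:00 start Ravi → 2
Sep 9 14:00 start Sana → 3
Sep 9 20:00 end Kenji → 2
Sep 10 00:00 end Sana → 1
Sep 10 01:00 end Ravi → 0
Sep 10 01:00 start Rohan → 1
Sep 10 11:00 end Rohan → 0
Sep 10 13:00 start Mei → 1
Sep 11 02:00 end Mei → 0
Sep 11 03:00 start Noor → 1
Sep 11 04:00 start Omar → 2
Sep 11 18:00 end Omar → 1
Sep 11 20:00 end Noor → 0
Peak is 3, at Sep 9 14:00 (Kenji, Ravi, Sana).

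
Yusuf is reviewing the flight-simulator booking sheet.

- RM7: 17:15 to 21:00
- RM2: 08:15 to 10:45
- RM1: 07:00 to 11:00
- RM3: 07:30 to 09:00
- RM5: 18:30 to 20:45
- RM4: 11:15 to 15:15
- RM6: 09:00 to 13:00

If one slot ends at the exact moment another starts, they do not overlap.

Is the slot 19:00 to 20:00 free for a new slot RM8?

RM1: ends 11:00 at or before RM8 starts 19:00 → clear.
RM3: ends 09:00 at or before RM8 starts 19:00 → clear.
RM2: ends 10:45 at or before RM8 starts 19:00 → clear.
RM6: ends 13:00 at or before RM8 starts 19:00 → clear.
RM4: ends 15:15 at or before RM8 starts 19:00 → clear.
RM7: starts 17:15 before RM8 ends 20:00, and ends 21:00 after RM8 starts 19:00 → overlap.
RM5: starts 18:30 before RM8 ends 20:00, and ends 20:45 after RM8 starts 19:00 → overlap.
RM8 overlaps RM5, RM7.

No — it overlaps RM5, RM7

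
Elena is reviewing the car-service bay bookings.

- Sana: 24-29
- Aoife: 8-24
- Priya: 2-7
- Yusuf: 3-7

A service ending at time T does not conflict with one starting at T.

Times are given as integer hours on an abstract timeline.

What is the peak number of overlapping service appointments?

2

Sort all start/end points and keep a running count:
2 start Priya → 1
3 start Yusuf → 2
7 end Priya → 1
7 end Yusuf → 0
8 start Aoife → 1
24 end Aoife → 0
24 start Sana → 1
29 end Sana → 0
Peak is 2, at 3 (Priya, Yusuf).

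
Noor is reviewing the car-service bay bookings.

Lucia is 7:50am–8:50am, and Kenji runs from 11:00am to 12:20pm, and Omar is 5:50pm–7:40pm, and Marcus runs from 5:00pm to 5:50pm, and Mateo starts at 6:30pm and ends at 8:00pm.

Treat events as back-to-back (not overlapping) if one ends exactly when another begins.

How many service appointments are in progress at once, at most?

2

Sort all start/end points and keep a running count:
7:50am start Lucia → 1
8:50am end Lucia → 0
11:00am start Kenji → 1
12:20pm end Kenji → 0
5:00pm start Marcus → 1
5:50pm end Marcus → 0
5:50pm start Omar → 1
6:30pm start Mateo → 2
7:40pm end Omar → 1
8:00pm end Mateo → 0
Peak is 2, at 6:30pm (Mateo, Omar).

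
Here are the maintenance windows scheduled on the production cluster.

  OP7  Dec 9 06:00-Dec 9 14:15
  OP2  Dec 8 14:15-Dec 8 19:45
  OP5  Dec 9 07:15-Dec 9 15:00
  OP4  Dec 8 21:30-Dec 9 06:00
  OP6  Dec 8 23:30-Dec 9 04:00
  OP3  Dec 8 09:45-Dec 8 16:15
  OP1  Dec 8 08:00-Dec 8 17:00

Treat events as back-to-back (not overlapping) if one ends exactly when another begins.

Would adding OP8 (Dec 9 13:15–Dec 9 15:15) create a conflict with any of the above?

Yes — it overlaps OP5, OP7

OP1: ends Dec 8 17:00 at or before OP8 starts Dec 9 13:15 → clear.
OP3: ends Dec 8 16:15 at or before OP8 starts Dec 9 13:15 → clear.
OP2: ends Dec 8 19:45 at or before OP8 starts Dec 9 13:15 → clear.
OP4: ends Dec 9 06:00 at or before OP8 starts Dec 9 13:15 → clear.
OP6: ends Dec 9 04:00 at or before OP8 starts Dec 9 13:15 → clear.
OP7: starts Dec 9 06:00 before OP8 ends Dec 9 15:15, and ends Dec 9 14:15 after OP8 starts Dec 9 13:15 → overlap.
OP5: starts Dec 9 07:15 before OP8 ends Dec 9 15:15, and ends Dec 9 15:00 after OP8 starts Dec 9 13:15 → overlap.
OP8 overlaps OP5, OP7.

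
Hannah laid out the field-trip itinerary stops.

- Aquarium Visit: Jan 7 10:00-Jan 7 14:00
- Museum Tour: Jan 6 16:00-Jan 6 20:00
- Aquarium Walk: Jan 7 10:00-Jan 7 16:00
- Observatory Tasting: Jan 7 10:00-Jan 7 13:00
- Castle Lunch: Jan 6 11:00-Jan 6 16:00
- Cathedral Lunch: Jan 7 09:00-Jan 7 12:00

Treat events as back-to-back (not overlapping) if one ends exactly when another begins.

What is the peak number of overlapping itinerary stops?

4

Sweep the timeline, counting +1 at each start and −1 at each end (ends before starts at a tie):
Jan 6 11:00 start Castle Lunch → 1
Jan 6 16:00 end Castle Lunch → 0
Jan 6 16:00 start Museum Tour → 1
Jan 6 20:00 end Museum Tour → 0
Jan 7 09:00 start Cathedral Lunch → 1
Jan 7 10:00 start Aquarium Visit → 2
Jan 7 10:00 start Aquarium Walk → 3
Jan 7 10:00 start Observatory Tasting → 4
Jan 7 12:00 end Cathedral Lunch → 3
Jan 7 13:00 end Observatory Tasting → 2
Jan 7 14:00 end Aquarium Visit → 1
Jan 7 16:00 end Aquarium Walk → 0
Peak is 4, at Jan 7 10:00 (Aquarium Visit, Aquarium Walk, Cathedral Lunch, Observatory Tasting).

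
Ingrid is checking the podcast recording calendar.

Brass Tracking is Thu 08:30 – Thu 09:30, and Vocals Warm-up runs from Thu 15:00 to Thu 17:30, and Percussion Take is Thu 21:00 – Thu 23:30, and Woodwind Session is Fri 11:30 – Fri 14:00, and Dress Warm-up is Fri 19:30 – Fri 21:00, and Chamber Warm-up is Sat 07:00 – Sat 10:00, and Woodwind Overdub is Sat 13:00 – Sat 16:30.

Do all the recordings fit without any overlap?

Yes

Sorted by start: Brass Tracking, Vocals Warm-up, Percussion Take, Woodwind Session, Dress Warm-up, Chamber Warm-up, Woodwind Overdub.
Vocals Warm-up starts after Brass Tracking ends, so Brass Tracking has no further overlaps.
Percussion Take starts after Vocals Warm-up ends, so Vocals Warm-up has no further overlaps.
Woodwind Session starts after Percussion Take ends, so Percussion Take has no further overlaps.
Dress Warm-up starts after Woodwind Session ends, so Woodwind Session has no further overlaps.
Chamber Warm-up starts after Dress Warm-up ends, so Dress Warm-up has no further overlaps.
Woodwind Overdub starts after Chamber Warm-up ends.
Every pair is clear; the schedule has no overlaps.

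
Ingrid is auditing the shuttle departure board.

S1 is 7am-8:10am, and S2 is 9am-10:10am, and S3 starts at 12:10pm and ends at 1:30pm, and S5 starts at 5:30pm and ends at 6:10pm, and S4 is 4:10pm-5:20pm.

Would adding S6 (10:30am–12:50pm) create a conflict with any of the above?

Yes — it overlaps S3

S1: ends 8:10am at or before S6 starts 10:30am → clear.
S2: ends 10:10am at or before S6 starts 10:30am → clear.
S3: starts 12:10pm before S6 ends 12:50pm, and ends 1:30pm after S6 starts 10:30am → overlap.
S4: starts 4:10pm at or after S6 ends 12:50pm → clear.
S5: starts 5:30pm at or after S6 ends 12:50pm → clear.
S6 overlaps S3.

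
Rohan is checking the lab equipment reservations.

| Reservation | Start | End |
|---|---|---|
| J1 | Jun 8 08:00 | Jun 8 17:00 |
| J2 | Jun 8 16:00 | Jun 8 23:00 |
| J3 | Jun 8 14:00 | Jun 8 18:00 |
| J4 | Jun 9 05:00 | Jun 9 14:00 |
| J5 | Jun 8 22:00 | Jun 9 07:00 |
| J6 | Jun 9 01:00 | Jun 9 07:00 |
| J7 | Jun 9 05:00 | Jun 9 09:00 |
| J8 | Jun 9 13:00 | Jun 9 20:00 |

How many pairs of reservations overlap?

11

Sorted by start: J1, J3, J2, J5, J6, J4, J7, J8.
J3 starts before J1 ends → J1 and J3 overlap.
J2 starts before J1 ends → J1 and J2 overlap.
J5 starts after J1 ends — done with J1.
J2 starts before J3 ends → J3 and J2 overlap.
J5 starts after J3 ends — done with J3.
J5 starts before J2 ends → J2 and J5 overlap.
J6 starts after J2 ends — done with J2.
J6 starts before J5 ends → J5 and J6 overlap.
J4 starts before J5 ends → J5 and J4 overlap.
J7 starts before J5 ends → J5 and J7 overlap.
J8 starts after J5 ends.
J4 starts before J6 ends → J6 and J4 overlap.
J7 starts before J6 ends → J6 and J7 overlap.
J8 starts after J6 ends.
J7 starts before J4 ends → J4 and J7 overlap.
J8 starts before J4 ends → J4 and J8 overlap.
J8 starts after J7 ends.
Overlapping pairs: J1 & J2, J1 & J3, J2 & J3, J2 & J5, J4 & J5, J4 & J6, J4 & J7, J4 & J8, J5 & J6, J5 & J7, J6 & J7 — 11 in total.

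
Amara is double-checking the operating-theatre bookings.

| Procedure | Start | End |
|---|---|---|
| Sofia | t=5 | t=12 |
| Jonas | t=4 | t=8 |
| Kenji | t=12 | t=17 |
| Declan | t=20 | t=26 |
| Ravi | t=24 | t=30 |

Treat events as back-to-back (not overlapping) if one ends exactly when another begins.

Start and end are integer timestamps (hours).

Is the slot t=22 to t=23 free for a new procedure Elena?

Jonas: ends t=8 at or before Elena starts t=22 → clear.
Sofia: ends t=12 at or before Elena starts t=22 → clear.
Kenji: ends t=17 at or before Elena starts t=22 → clear.
Declan: starts t=20 before Elena ends t=23, and ends t=26 after Elena starts t=22 → overlap.
Ravi: starts t=24 at or after Elena ends t=23 → clear.
Elena overlaps Declan.

No — it overlaps Declan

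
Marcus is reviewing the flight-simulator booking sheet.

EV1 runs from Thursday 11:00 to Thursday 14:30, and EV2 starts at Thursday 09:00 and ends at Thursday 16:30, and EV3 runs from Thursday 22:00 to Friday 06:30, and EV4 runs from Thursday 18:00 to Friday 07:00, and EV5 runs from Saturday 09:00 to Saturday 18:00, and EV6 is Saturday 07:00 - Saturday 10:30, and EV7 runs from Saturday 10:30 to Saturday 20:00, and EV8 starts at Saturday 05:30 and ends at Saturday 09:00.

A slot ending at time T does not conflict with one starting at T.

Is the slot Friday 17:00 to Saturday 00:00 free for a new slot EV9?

EV2: ends Thursday 16:30 at or before EV9 starts Friday 17:00 → clear.
EV1: ends Thursday 14:30 at or before EV9 starts Friday 17:00 → clear.
EV4: ends Friday 07:00 at or before EV9 starts Friday 17:00 → clear.
EV3: ends Friday 06:30 at or before EV9 starts Friday 17:00 → clear.
EV8: starts Saturday 05:30 at or after EV9 ends Saturday 00:00 → clear.
EV6: starts Saturday 07:00 at or after EV9 ends Saturday 00:00 → clear.
EV5: starts Saturday 09:00 at or after EV9 ends Saturday 00:00 → clear.
EV7: starts Saturday 10:30 at or after EV9 ends Saturday 00:00 → clear.

Yes — the slot is free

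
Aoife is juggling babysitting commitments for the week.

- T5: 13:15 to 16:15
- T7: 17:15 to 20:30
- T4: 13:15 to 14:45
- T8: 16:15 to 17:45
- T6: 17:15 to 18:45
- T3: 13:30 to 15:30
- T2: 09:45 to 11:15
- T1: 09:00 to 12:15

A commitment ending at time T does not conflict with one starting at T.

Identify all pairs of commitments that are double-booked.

T1 & T2, T3 & T4, T3 & T5, T4 & T5, T6 & T7, T6 & T8, T7 & T8

Sorted by start: T1, T2, T4, T5, T3, T8, T6, T7.
T2 starts before T1 ends → T1 and T2 overlap.
T4 starts after T1 ends — done with T1.
T4 starts after T2 ends — done with T2.
T5 starts before T4 ends → T4 and T5 overlap.
T3 starts before T4 ends → T4 and T3 overlap.
T8 starts after T4 ends — done with T4.
T3 starts before T5 ends → T5 and T3 overlap.
T8 starts exactly when T5 ends (back-to-back, no overlap) — done with T5.
T8 starts after T3 ends — done with T3.
T6 starts before T8 ends → T8 and T6 overlap.
T7 starts before T8 ends → T8 and T7 overlap.
T7 starts before T6 ends → T6 and T7 overlap.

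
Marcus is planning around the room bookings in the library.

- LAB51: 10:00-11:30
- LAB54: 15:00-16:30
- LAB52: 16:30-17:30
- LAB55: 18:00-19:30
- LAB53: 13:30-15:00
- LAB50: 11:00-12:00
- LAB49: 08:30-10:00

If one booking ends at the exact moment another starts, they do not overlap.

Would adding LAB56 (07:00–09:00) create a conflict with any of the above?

Yes — it overlaps LAB49

LAB49: starts 08:30 before LAB56 ends 09:00, and ends 10:00 after LAB56 starts 07:00 → overlap.
LAB51: starts 10:00 at or after LAB56 ends 09:00 → clear.
LAB50: starts 11:00 at or after LAB56 ends 09:00 → clear.
LAB53: starts 13:30 at or after LAB56 ends 09:00 → clear.
LAB54: starts 15:00 at or after LAB56 ends 09:00 → clear.
LAB52: starts 16:30 at or after LAB56 ends 09:00 → clear.
LAB55: starts 18:00 at or after LAB56 ends 09:00 → clear.
LAB56 overlaps LAB49.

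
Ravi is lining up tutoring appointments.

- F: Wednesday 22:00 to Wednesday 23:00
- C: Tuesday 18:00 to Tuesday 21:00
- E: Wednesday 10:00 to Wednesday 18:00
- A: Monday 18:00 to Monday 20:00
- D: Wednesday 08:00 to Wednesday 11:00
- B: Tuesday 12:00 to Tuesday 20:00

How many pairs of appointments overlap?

2

Sorted by start: A, B, C, D, E, F.
B starts after A ends, so nothing later overlaps A either.
C starts before B ends → B and C overlap.
D starts after B ends, so nothing later overlaps B either.
D starts after C ends, so nothing later overlaps C either.
E starts before D ends → D and E overlap.
F starts after D ends.
F starts after E ends.
Overlapping pairs: B & C, D & E — 2 in total.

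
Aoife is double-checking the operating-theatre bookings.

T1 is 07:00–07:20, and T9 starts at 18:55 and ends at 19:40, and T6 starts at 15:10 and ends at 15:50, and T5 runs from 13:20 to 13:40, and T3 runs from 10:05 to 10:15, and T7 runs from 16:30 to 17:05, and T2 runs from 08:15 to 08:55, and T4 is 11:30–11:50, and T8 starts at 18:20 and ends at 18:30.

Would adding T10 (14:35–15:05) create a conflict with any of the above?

No — it doesn't clash with anything

T1: ends 07:20 at or before T10 starts 14:35 → clear.
T2: ends 08:55 at or before T10 starts 14:35 → clear.
T3: ends 10:15 at or before T10 starts 14:35 → clear.
T4: ends 11:50 at or before T10 starts 14:35 → clear.
T5: ends 13:40 at or before T10 starts 14:35 → clear.
T6: starts 15:10 at or after T10 ends 15:05 → clear.
T7: starts 16:30 at or after T10 ends 15:05 → clear.
T8: starts 18:20 at or after T10 ends 15:05 → clear.
T9: starts 18:55 at or after T10 ends 15:05 → clear.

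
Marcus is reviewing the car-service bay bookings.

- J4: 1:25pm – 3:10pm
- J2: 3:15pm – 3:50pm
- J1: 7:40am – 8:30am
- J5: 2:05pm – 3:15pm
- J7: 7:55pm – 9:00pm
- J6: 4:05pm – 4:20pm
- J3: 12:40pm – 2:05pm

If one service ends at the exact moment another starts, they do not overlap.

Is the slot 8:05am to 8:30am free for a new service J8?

J1: starts 7:40am before J8 ends 8:30am, and ends 8:30am after J8 starts 8:05am → overlap.
J3: starts 12:40pm at or after J8 ends 8:30am → clear.
J4: starts 1:25pm at or after J8 ends 8:30am → clear.
J5: starts 2:05pm at or after J8 ends 8:30am → clear.
J2: starts 3:15pm at or after J8 ends 8:30am → clear.
J6: starts 4:05pm at or after J8 ends 8:30am → clear.
J7: starts 7:55pm at or after J8 ends 8:30am → clear.
J8 overlaps J1.

No — it overlaps J1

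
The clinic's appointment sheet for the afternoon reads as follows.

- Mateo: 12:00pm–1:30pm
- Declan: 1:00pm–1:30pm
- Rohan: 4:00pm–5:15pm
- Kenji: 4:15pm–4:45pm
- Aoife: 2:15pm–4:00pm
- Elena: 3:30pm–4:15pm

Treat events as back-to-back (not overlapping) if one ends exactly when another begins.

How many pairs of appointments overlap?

Check each pair: they overlap iff neither finishes before the other starts.
Sorted by start: Mateo, Declan, Aoife, Elena, Rohan, Kenji.
Declan starts before Mateo ends → Mateo and Declan overlap.
Aoife starts after Mateo ends, so nothing later overlaps Mateo either.
Aoife starts after Declan ends, so nothing later overlaps Declan either.
Elena starts before Aoife ends → Aoife and Elena overlap.
Rohan starts exactly when Aoife ends (back-to-back, no overlap), so nothing later overlaps Aoife either.
Rohan starts before Elena ends → Elena and Rohan overlap.
Kenji starts exactly when Elena ends (back-to-back, no overlap).
Kenji starts before Rohan ends → Rohan and Kenji overlap.
Overlapping pairs: Aoife & Elena, Declan & Mateo, Elena & Rohan, Kenji & Rohan — 4 in total.

4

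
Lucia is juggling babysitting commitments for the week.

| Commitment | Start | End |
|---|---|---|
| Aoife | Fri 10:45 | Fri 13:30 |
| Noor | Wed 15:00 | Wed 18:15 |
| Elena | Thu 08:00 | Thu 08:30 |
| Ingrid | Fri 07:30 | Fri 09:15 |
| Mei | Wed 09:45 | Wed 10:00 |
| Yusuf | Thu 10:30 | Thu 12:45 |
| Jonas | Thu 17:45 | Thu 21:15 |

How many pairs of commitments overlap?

0

Check each pair: they overlap iff neither finishes before the other starts.
Sorted by start: Mei, Noor, Elena, Yusuf, Jonas, Ingrid, Aoife.
Noor starts after Mei ends, so nothing later overlaps Mei either.
Elena starts after Noor ends, so nothing later overlaps Noor either.
Yusuf starts after Elena ends, so nothing later overlaps Elena either.
Jonas starts after Yusuf ends, so nothing later overlaps Yusuf either.
Ingrid starts after Jonas ends, so nothing later overlaps Jonas either.
Aoife starts after Ingrid ends.
No pair overlaps.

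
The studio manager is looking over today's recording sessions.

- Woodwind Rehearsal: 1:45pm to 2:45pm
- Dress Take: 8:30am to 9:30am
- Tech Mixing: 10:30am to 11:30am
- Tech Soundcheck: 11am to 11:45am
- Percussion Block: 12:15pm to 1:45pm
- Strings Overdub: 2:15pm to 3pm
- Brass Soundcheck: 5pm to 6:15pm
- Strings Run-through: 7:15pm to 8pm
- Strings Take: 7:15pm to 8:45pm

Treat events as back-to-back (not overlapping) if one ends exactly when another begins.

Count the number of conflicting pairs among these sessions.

Sorted by start: Dress Take, Tech Mixing, Tech Soundcheck, Percussion Block, Woodwind Rehearsal, Strings Overdub, Brass Soundcheck, Strings Run-through, Strings Take.
Tech Mixing starts after Dress Take ends, so Dress Take has no further overlaps.
Tech Soundcheck starts before Tech Mixing ends → Tech Mixing and Tech Soundcheck overlap.
Percussion Block starts after Tech Mixing ends, so Tech Mixing has no further overlaps.
Percussion Block starts after Tech Soundcheck ends, so Tech Soundcheck has no further overlaps.
Woodwind Rehearsal starts exactly when Percussion Block ends (back-to-back, no overlap), so Percussion Block has no further overlaps.
Strings Overdub starts before Woodwind Rehearsal ends → Woodwind Rehearsal and Strings Overdub overlap.
Brass Soundcheck starts after Woodwind Rehearsal ends, so Woodwind Rehearsal has no further overlaps.
Brass Soundcheck starts after Strings Overdub ends, so Strings Overdub has no further overlaps.
Strings Run-through starts after Brass Soundcheck ends, so Brass Soundcheck has no further overlaps.
Strings Take starts before Strings Run-through ends → Strings Run-through and Strings Take overlap.
Overlapping pairs: Strings Overdub & Woodwind Rehearsal, Strings Run-through & Strings Take, Tech Mixing & Tech Soundcheck — 3 in total.

3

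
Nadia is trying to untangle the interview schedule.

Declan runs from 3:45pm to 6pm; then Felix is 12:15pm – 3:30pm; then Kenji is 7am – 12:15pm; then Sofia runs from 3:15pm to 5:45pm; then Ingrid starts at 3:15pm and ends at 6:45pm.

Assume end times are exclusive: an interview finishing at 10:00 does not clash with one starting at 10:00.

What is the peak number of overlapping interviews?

3

Sweep the timeline, counting +1 at each start and −1 at each end (ends before starts at a tie):
7am start Kenji → 1
12:15pm end Kenji → 0
12:15pm start Felix → 1
3:15pm start Ingrid → 2
3:15pm start Sofia → 3
3:30pm end Felix → 2
3:45pm start Declan → 3
5:45pm end Sofia → 2
6pm end Declan → 1
6:45pm end Ingrid → 0
Peak is 3, at 3:15pm (Felix, Ingrid, Sofia).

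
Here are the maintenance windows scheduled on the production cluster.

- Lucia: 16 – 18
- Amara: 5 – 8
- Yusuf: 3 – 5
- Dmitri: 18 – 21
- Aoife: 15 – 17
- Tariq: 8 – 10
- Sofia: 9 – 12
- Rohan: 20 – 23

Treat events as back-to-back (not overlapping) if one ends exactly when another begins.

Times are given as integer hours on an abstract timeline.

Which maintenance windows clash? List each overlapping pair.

Check each pair: they overlap iff neither finishes before the other starts.
Sorted by start: Yusuf, Amara, Tariq, Sofia, Aoife, Lucia, Dmitri, Rohan.
Amara starts exactly when Yusuf ends (back-to-back, no overlap), so nothing later overlaps Yusuf either.
Tariq starts exactly when Amara ends (back-to-back, no overlap), so nothing later overlaps Amara either.
Sofia starts before Tariq ends → Tariq and Sofia overlap.
Aoife starts after Tariq ends, so nothing later overlaps Tariq either.
Aoife starts after Sofia ends, so nothing later overlaps Sofia either.
Lucia starts before Aoife ends → Aoife and Lucia overlap.
Dmitri starts after Aoife ends, so nothing later overlaps Aoife either.
Dmitri starts exactly when Lucia ends (back-to-back, no overlap), so nothing later overlaps Lucia either.
Rohan starts before Dmitri ends → Dmitri and Rohan overlap.

Aoife & Lucia, Dmitri & Rohan, Sofia & Tariq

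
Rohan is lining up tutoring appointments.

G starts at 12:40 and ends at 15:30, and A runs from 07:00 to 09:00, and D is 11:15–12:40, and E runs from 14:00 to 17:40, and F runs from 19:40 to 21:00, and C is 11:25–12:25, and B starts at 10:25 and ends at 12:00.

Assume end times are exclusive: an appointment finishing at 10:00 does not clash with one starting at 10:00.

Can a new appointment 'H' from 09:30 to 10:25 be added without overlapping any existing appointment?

A: ends 09:00 at or before H starts 09:30 → clear.
B: starts 10:25 at or after H ends 10:25 → clear.
D: starts 11:15 at or after H ends 10:25 → clear.
C: starts 11:25 at or after H ends 10:25 → clear.
G: starts 12:40 at or after H ends 10:25 → clear.
E: starts 14:00 at or after H ends 10:25 → clear.
F: starts 19:40 at or after H ends 10:25 → clear.

Yes — the slot is free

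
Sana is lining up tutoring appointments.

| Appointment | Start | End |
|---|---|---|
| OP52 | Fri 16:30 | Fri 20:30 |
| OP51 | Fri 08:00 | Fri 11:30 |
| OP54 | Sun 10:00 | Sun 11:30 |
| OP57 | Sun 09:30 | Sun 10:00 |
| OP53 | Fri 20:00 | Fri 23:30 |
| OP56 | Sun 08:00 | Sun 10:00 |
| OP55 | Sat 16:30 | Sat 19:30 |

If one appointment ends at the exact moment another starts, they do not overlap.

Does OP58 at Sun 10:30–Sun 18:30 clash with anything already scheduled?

Yes — it overlaps OP54

OP51: ends Fri 11:30 at or before OP58 starts Sun 10:30 → clear.
OP52: ends Fri 20:30 at or before OP58 starts Sun 10:30 → clear.
OP53: ends Fri 23:30 at or before OP58 starts Sun 10:30 → clear.
OP55: ends Sat 19:30 at or before OP58 starts Sun 10:30 → clear.
OP56: ends Sun 10:00 at or before OP58 starts Sun 10:30 → clear.
OP57: ends Sun 10:00 at or before OP58 starts Sun 10:30 → clear.
OP54: starts Sun 10:00 before OP58 ends Sun 18:30, and ends Sun 11:30 after OP58 starts Sun 10:30 → overlap.
OP58 overlaps OP54.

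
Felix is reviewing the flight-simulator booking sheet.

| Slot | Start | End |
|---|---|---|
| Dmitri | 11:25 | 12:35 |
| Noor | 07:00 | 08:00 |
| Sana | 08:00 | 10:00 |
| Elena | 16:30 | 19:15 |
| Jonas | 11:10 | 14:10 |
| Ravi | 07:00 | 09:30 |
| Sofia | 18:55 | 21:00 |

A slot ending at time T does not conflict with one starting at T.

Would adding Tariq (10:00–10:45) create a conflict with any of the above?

No — it doesn't clash with anything

Ravi: ends 09:30 at or before Tariq starts 10:00 → clear.
Noor: ends 08:00 at or before Tariq starts 10:00 → clear.
Sana: ends 10:00 at or before Tariq starts 10:00 → clear.
Jonas: starts 11:10 at or after Tariq ends 10:45 → clear.
Dmitri: starts 11:25 at or after Tariq ends 10:45 → clear.
Elena: starts 16:30 at or after Tariq ends 10:45 → clear.
Sofia: starts 18:55 at or after Tariq ends 10:45 → clear.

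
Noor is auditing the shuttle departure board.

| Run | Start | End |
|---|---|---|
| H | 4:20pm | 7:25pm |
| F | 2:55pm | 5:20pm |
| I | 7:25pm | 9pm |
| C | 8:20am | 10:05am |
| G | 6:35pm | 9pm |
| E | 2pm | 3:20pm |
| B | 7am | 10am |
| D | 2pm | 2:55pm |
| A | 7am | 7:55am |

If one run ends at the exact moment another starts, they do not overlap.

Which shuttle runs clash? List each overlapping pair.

Sorted by start: A, B, C, D, E, F, H, G, I.
B starts before A ends → A and B overlap.
C starts after A ends, so nothing later overlaps A either.
C starts before B ends → B and C overlap.
D starts after B ends, so nothing later overlaps B either.
D starts after C ends, so nothing later overlaps C either.
E starts before D ends → D and E overlap.
F starts exactly when D ends (back-to-back, no overlap), so nothing later overlaps D either.
F starts before E ends → E and F overlap.
H starts after E ends, so nothing later overlaps E either.
H starts before F ends → F and H overlap.
G starts after F ends, so nothing later overlaps F either.
G starts before H ends → H and G overlap.
I starts exactly when H ends (back-to-back, no overlap).
I starts before G ends → G and I overlap.

A & B, B & C, D & E, E & F, F & H, G & H, G & I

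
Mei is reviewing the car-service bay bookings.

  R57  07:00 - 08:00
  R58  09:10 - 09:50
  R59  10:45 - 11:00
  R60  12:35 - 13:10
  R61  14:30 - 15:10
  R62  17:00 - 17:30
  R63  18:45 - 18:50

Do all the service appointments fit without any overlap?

Yes

Sorted by start: R57, R58, R59, R60, R61, R62, R63.
R58 starts after R57 ends, so nothing later overlaps R57 either.
R59 starts after R58 ends, so nothing later overlaps R58 either.
R60 starts after R59 ends, so nothing later overlaps R59 either.
R61 starts after R60 ends, so nothing later overlaps R60 either.
R62 starts after R61 ends, so nothing later overlaps R61 either.
R63 starts after R62 ends.
Every pair is clear; the schedule has no overlaps.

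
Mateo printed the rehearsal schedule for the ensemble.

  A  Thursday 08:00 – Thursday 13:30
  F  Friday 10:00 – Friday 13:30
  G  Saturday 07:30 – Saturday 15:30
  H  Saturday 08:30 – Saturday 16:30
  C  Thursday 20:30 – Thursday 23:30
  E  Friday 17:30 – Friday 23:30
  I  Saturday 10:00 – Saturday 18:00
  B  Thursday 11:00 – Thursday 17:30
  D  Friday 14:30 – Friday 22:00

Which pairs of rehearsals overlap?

Check each pair: they overlap iff neither finishes before the other starts.
Sorted by start: A, B, C, F, D, E, G, H, I.
B starts before A ends → A and B overlap.
C starts after A ends — done with A.
C starts after B ends — done with B.
F starts after C ends — done with C.
D starts after F ends — done with F.
E starts before D ends → D and E overlap.
G starts after D ends — done with D.
G starts after E ends — done with E.
H starts before G ends → G and H overlap.
I starts before G ends → G and I overlap.
I starts before H ends → H and I overlap.

A & B, D & E, G & H, G & I, H & I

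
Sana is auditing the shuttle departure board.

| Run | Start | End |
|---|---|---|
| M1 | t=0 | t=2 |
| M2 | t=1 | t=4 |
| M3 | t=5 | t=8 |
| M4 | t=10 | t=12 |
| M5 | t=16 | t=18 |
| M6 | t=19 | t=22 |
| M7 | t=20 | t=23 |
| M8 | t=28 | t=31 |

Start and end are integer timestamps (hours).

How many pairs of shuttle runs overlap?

Sorted by start: M1, M2, M3, M4, M5, M6, M7, M8.
M2 starts before M1 ends → M1 and M2 overlap.
M3 starts after M1 ends, so M1 has no further overlaps.
M3 starts after M2 ends, so M2 has no further overlaps.
M4 starts after M3 ends, so M3 has no further overlaps.
M5 starts after M4 ends, so M4 has no further overlaps.
M6 starts after M5 ends, so M5 has no further overlaps.
M7 starts before M6 ends → M6 and M7 overlap.
M8 starts after M6 ends.
M8 starts after M7 ends.
Overlapping pairs: M1 & M2, M6 & M7 — 2 in total.

2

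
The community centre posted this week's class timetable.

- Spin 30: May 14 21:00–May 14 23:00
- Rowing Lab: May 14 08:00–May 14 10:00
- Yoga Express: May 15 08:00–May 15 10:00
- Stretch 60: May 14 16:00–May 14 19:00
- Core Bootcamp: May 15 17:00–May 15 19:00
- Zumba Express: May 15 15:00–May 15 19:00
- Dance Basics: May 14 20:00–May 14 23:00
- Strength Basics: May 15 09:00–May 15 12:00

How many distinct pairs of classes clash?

Check each pair: they overlap iff neither finishes before the other starts.
Sorted by start: Rowing Lab, Stretch 60, Dance Basics, Spin 30, Yoga Express, Strength Basics, Zumba Express, Core Bootcamp.
Stretch 60 starts after Rowing Lab ends — done with Rowing Lab.
Dance Basics starts after Stretch 60 ends — done with Stretch 60.
Spin 30 starts before Dance Basics ends → Dance Basics and Spin 30 overlap.
Yoga Express starts after Dance Basics ends — done with Dance Basics.
Yoga Express starts after Spin 30 ends — done with Spin 30.
Strength Basics starts before Yoga Express ends → Yoga Express and Strength Basics overlap.
Zumba Express starts after Yoga Express ends — done with Yoga Express.
Zumba Express starts after Strength Basics ends — done with Strength Basics.
Core Bootcamp starts before Zumba Express ends → Zumba Express and Core Bootcamp overlap.
Overlapping pairs: Core Bootcamp & Zumba Express, Dance Basics & Spin 30, Strength Basics & Yoga Express — 3 in total.

3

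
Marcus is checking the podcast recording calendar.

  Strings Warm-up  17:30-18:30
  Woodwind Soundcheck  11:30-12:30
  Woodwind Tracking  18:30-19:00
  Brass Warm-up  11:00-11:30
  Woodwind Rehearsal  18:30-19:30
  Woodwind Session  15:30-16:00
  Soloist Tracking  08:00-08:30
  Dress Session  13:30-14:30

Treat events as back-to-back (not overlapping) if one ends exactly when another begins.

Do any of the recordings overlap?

Yes

Sorted by start: Soloist Tracking, Brass Warm-up, Woodwind Soundcheck, Dress Session, Woodwind Session, Strings Warm-up, Woodwind Rehearsal, Woodwind Tracking.
Brass Warm-up starts after Soloist Tracking ends, so Soloist Tracking has no further overlaps.
Woodwind Soundcheck starts exactly when Brass Warm-up ends (back-to-back, no overlap), so Brass Warm-up has no further overlaps.
Dress Session starts after Woodwind Soundcheck ends, so Woodwind Soundcheck has no further overlaps.
Woodwind Session starts after Dress Session ends, so Dress Session has no further overlaps.
Strings Warm-up starts after Woodwind Session ends, so Woodwind Session has no further overlaps.
Woodwind Rehearsal starts exactly when Strings Warm-up ends (back-to-back, no overlap), so Strings Warm-up has no further overlaps.
Woodwind Tracking starts before Woodwind Rehearsal ends → Woodwind Rehearsal and Woodwind Tracking overlap.
That's a conflict, so the schedule is not conflict-free.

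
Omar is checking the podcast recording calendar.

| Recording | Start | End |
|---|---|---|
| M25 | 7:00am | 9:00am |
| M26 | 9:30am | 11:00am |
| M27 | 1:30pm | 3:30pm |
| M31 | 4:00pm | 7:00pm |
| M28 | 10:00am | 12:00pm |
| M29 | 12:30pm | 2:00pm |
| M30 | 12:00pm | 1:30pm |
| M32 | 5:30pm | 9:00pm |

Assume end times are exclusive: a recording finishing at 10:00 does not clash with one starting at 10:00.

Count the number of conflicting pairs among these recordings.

4

Sorted by start: M25, M26, M28, M30, M29, M27, M31, M32.
M26 starts after M25 ends, so M25 has no further overlaps.
M28 starts before M26 ends → M26 and M28 overlap.
M30 starts after M26 ends, so M26 has no further overlaps.
M30 starts exactly when M28 ends (back-to-back, no overlap), so M28 has no further overlaps.
M29 starts before M30 ends → M30 and M29 overlap.
M27 starts exactly when M30 ends (back-to-back, no overlap), so M30 has no further overlaps.
M27 starts before M29 ends → M29 and M27 overlap.
M31 starts after M29 ends, so M29 has no further overlaps.
M31 starts after M27 ends, so M27 has no further overlaps.
M32 starts before M31 ends → M31 and M32 overlap.
Overlapping pairs: M26 & M28, M27 & M29, M29 & M30, M31 & M32 — 4 in total.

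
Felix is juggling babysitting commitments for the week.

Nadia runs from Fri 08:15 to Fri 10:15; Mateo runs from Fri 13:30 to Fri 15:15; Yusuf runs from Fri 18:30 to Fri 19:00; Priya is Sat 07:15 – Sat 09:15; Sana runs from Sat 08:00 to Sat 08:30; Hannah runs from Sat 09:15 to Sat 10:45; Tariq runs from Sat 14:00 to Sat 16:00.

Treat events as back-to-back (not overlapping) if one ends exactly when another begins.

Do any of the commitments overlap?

Sorted by start: Nadia, Mateo, Yusuf, Priya, Sana, Hannah, Tariq.
Mateo starts after Nadia ends; Nadia is clear from here.
Yusuf starts after Mateo ends; Mateo is clear from here.
Priya starts after Yusuf ends; Yusuf is clear from here.
Sana starts before Priya ends → Priya and Sana overlap.
That's a conflict, so the schedule is not conflict-free.

Yes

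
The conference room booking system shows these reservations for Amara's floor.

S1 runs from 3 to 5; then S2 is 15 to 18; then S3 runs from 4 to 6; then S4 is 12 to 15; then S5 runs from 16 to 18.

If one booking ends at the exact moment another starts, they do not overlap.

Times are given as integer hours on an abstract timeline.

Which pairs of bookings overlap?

S1 & S3, S2 & S5

Sorted by start: S1, S3, S4, S2, S5.
S3 starts before S1 ends → S1 and S3 overlap.
S4 starts after S1 ends, so nothing later overlaps S1 either.
S4 starts after S3 ends, so nothing later overlaps S3 either.
S2 starts exactly when S4 ends (back-to-back, no overlap), so nothing later overlaps S4 either.
S5 starts before S2 ends → S2 and S5 overlap.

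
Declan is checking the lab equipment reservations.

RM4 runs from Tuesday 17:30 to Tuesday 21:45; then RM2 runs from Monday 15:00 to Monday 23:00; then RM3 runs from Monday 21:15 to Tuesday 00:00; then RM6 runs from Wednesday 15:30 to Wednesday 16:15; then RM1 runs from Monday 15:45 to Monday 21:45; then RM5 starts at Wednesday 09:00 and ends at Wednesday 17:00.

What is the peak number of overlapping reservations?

3

Sweep the timeline, counting +1 at each start and −1 at each end (ends before starts at a tie):
Monday 15:00 start RM2 → 1
Monday 15:45 start RM1 → 2
Monday 21:15 start RM3 → 3
Monday 21:45 end RM1 → 2
Monday 23:00 end RM2 → 1
Tuesday 00:00 end RM3 → 0
Tuesday 17:30 start RM4 → 1
Tuesday 21:45 end RM4 → 0
Wednesday 09:00 start RM5 → 1
Wednesday 15:30 start RM6 → 2
Wednesday 16:15 end RM6 → 1
Wednesday 17:00 end RM5 → 0
Peak is 3, at Monday 21:15 (RM1, RM2, RM3).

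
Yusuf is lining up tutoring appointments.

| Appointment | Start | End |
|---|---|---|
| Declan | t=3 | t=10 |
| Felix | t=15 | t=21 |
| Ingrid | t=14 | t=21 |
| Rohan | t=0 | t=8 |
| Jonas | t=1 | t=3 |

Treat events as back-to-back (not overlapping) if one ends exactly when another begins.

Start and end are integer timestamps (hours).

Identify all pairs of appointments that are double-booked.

Sorted by start: Rohan, Jonas, Declan, Ingrid, Felix.
Jonas starts before Rohan ends → Rohan and Jonas overlap.
Declan starts before Rohan ends → Rohan and Declan overlap.
Ingrid starts after Rohan ends — done with Rohan.
Declan starts exactly when Jonas ends (back-to-back, no overlap) — done with Jonas.
Ingrid starts after Declan ends — done with Declan.
Felix starts before Ingrid ends → Ingrid and Felix overlap.

Declan & Rohan, Felix & Ingrid, Jonas & Rohan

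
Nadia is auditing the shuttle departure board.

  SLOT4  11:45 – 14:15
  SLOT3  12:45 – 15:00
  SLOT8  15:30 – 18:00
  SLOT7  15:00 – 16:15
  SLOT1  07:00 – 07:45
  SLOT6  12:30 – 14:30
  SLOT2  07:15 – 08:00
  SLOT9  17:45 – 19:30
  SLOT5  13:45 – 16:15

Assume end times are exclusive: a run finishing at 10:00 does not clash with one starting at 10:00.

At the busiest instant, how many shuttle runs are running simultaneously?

4

Sort all start/end points and keep a running count:
07:00 start SLOT1 → 1
07:15 start SLOT2 → 2
07:45 end SLOT1 → 1
08:00 end SLOT2 → 0
11:45 start SLOT4 → 1
12:30 start SLOT6 → 2
12:45 start SLOT3 → 3
13:45 start SLOT5 → 4
14:15 end SLOT4 → 3
14:30 end SLOT6 → 2
15:00 end SLOT3 → 1
15:00 start SLOT7 → 2
15:30 start SLOT8 → 3
16:15 end SLOT5 → 2
16:15 end SLOT7 → 1
17:45 start SLOT9 → 2
18:00 end SLOT8 → 1
19:30 end SLOT9 → 0
Peak is 4, at 13:45 (SLOT3, SLOT4, SLOT5, SLOT6).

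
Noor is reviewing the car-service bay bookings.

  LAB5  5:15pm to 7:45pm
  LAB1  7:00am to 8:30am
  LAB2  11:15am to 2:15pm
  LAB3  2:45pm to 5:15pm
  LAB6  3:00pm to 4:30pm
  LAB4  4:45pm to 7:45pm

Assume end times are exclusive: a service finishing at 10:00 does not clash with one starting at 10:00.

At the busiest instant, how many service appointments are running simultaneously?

Sweep the timeline, counting +1 at each start and −1 at each end (ends before starts at a tie):
7:00am start LAB1 → 1
8:30am end LAB1 → 0
11:15am start LAB2 → 1
2:15pm end LAB2 → 0
2:45pm start LAB3 → 1
3:00pm start LAB6 → 2
4:30pm end LAB6 → 1
4:45pm start LAB4 → 2
5:15pm end LAB3 → 1
5:15pm start LAB5 → 2
7:45pm end LAB4 → 1
7:45pm end LAB5 → 0
Peak is 2, at 3:00pm (LAB3, LAB6).

2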